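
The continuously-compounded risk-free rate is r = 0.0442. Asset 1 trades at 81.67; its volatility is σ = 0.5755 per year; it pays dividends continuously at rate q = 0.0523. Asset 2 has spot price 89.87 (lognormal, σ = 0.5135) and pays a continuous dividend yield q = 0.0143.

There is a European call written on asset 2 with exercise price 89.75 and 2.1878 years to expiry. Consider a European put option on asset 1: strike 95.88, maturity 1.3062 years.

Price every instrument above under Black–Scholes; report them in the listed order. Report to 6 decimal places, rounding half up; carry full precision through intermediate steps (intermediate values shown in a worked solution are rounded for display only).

price(asset 2 call K=89.75) = 27.843469
price(asset 1 put K=95.88) = 29.299556

[asset 2 call K=89.75]
σ√T = 0.5135·√2.1878 = 0.759529
d₁ = (ln(S/K) + (r−q+σ²/2)T) / (σ√T) = (ln(89.87/89.75) + (0.0442−0.0143+0.5135²/2)·2.1878) / 0.759529 = (0.001336 + 0.353857) / 0.759529 = 0.467650
d₂ = d₁ − σ√T = 0.467650 − 0.759529 = -0.291879
e^{−rT} = 0.907828
e^{−qT} = 0.969199
N(d₁) = 0.679982,  N(d₂) = 0.385190
price = S·e^{−qT}·N(d₁) − K·e^{−rT}·N(d₂) = 59.227758 − 31.384289 = 27.843469
[asset 1 put K=95.88]
σ√T = 0.5755·√1.3062 = 0.657734
d₁ = (ln(S/K) + (r−q+σ²/2)T) / (σ√T) = (ln(81.67/95.88) + (0.0442−0.0523+0.5755²/2)·1.3062) / 0.657734 = (-0.160411 + 0.205727) / 0.657734 = 0.068897
d₂ = d₁ − σ√T = 0.068897 − 0.657734 = -0.588837
e^{−rT} = 0.943901
e^{−qT} = 0.933967
N(−d₁) = 0.472536,  N(−d₂) = 0.722015
price = K·e^{−rT}·N(−d₂) − S·e^{−qT}·N(−d₁) = 65.343202 − 36.043646 = 29.299556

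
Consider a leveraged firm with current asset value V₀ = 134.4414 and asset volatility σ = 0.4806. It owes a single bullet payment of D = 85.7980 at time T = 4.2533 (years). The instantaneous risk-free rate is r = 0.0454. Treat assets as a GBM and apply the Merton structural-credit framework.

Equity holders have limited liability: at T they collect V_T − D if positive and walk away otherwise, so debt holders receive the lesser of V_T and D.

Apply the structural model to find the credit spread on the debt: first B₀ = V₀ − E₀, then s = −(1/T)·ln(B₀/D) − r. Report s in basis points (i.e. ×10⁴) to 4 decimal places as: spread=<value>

spread=522.2324

Work the structural quantities from V₀ = 134.4414 against face 85.7980:
d₁ = [ln(V₀/D) + (r + σ²/2)T] / (σ√T)
   = [ln(134.4414/85.7980) + (0.0454 + 0.5·0.4806²)·4.2533] / (0.4806·√4.2533)
   = [0.449133 + 0.684306] / 0.991167 = 1.143539
d₂ = d₁ − σ√T = 1.143539 − 0.991167 = 0.152373
N(d₁) = 0.873593,  N(d₂) = 0.560553,  e^(−rT) = 0.824400
E₀ = V₀·N(d₁) − D·e^(−rT)·N(d₂)
   = 134.4414·0.873593 − 85.7980·0.824400·0.560553 = 77.798040
B₀ = V₀ − E₀ = 134.4414 − 77.798040 = 56.643360
spread = −(1/T)·ln(B₀/D) − r = −(1/4.2533)·ln(56.643360/85.7980) − 0.0454 = 0.05222324
in basis points: 0.05222324 × 10⁴ = 522.2324 bp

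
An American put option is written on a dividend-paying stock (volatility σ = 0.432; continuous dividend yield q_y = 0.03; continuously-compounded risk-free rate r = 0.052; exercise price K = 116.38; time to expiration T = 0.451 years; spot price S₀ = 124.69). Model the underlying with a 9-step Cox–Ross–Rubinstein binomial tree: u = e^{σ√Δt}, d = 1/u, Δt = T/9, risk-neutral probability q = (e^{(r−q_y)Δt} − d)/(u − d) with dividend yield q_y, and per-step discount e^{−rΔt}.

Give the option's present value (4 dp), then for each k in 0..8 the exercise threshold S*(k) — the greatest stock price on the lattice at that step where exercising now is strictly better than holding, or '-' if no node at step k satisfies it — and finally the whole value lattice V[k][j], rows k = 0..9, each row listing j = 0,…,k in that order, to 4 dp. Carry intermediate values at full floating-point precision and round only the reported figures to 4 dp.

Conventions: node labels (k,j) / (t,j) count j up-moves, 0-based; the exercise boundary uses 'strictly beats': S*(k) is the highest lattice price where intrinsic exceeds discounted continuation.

price = 9.6195
boundary = - - - - - 76.8844 84.6910 93.2901 102.7624
tree:
9.6195
13.5675 5.4208
18.6317 8.1885 2.4703
24.8141 12.0763 4.0469 0.7862
31.9160 17.3020 6.5153 1.4111 0.1177
39.4956 23.9282 10.2613 2.5173 0.2276 0.0000
46.5825 31.6890 15.7019 4.4592 0.4402 0.0000 0.0000
53.0162 39.4956 23.0899 7.8325 0.8513 0.0000 0.0000 0.0000
58.8569 46.5825 31.6890 13.6176 1.6462 0.0000 0.0000 0.0000 0.0000
64.1591 53.0162 39.4956 23.0899 3.1835 0.0000 0.0000 0.0000 0.0000 0.0000

Δt=0.05011  u=1.10154  d=0.90782  q=0.48154  discount=0.99740
step 9 (expiry): payoffs max(K−S,0) = 64.1591 53.0162 39.4956 23.0899 3.1835 0.0000 0.0000 0.0000 0.0000 0.0000
step 8: (k=8,j=0): S=57.5231, K−S=58.8569, hold=58.6404 ⇒ V=58.8569 exercise | (k=8,j=1): S=69.7975, K−S=46.5825, hold=46.3845 ⇒ V=46.5825 exercise | (k=8,j=2): S=84.6910, K−S=31.6890, hold=31.5134 ⇒ V=31.6890 exercise | (k=8,j=3): S=102.7624, K−S=13.6176, hold=13.4691 ⇒ V=13.6176 exercise | (k=8,j=4): S=124.6900, K−S=0.0000, hold=1.6462 ⇒ V=1.6462 continue | (k=8,j=5): S=151.2965, K−S=0.0000, hold=0.0000 ⇒ V=0.0000 continue | (k=8,j=6): S=183.5803, K−S=0.0000, hold=0.0000 ⇒ V=0.0000 continue | (k=8,j=7): S=222.7529, K−S=0.0000, hold=0.0000 ⇒ V=0.0000 continue | (k=8,j=8): S=270.2842, K−S=0.0000, hold=0.0000 ⇒ V=0.0000 continue  boundary S*=102.7624
step 7: (k=7,j=0): S=63.3638, K−S=53.0162, hold=52.8085 ⇒ V=53.0162 exercise | (k=7,j=1): S=76.8844, K−S=39.4956, hold=39.3082 ⇒ V=39.4956 exercise | (k=7,j=2): S=93.2901, K−S=23.0899, hold=22.9271 ⇒ V=23.0899 exercise | (k=7,j=3): S=113.1965, K−S=3.1835, hold=7.8325 ⇒ V=7.8325 continue | (k=7,j=4): S=137.3505, K−S=0.0000, hold=0.8513 ⇒ V=0.8513 continue | (k=7,j=5): S=166.6585, K−S=0.0000, hold=0.0000 ⇒ V=0.0000 continue | (k=7,j=6): S=202.2203, K−S=0.0000, hold=0.0000 ⇒ V=0.0000 continue | (k=7,j=7): S=245.3703, K−S=0.0000, hold=0.0000 ⇒ V=0.0000 continue  boundary S*=93.2901
step 6: (k=6,j=0): S=69.7975, K−S=46.5825, hold=46.3845 ⇒ V=46.5825 exercise | (k=6,j=1): S=84.6910, K−S=31.6890, hold=31.5134 ⇒ V=31.6890 exercise | (k=6,j=2): S=102.7624, K−S=13.6176, hold=15.7019 ⇒ V=15.7019 continue | (k=6,j=3): S=124.6900, K−S=0.0000, hold=4.4592 ⇒ V=4.4592 continue | (k=6,j=4): S=151.2965, K−S=0.0000, hold=0.4402 ⇒ V=0.4402 continue | (k=6,j=5): S=183.5803, K−S=0.0000, hold=0.0000 ⇒ V=0.0000 continue | (k=6,j=6): S=222.7529, K−S=0.0000, hold=0.0000 ⇒ V=0.0000 continue  boundary S*=84.6910
step 5: (k=5,j=0): S=76.8844, K−S=39.4956, hold=39.3082 ⇒ V=39.4956 exercise | (k=5,j=1): S=93.2901, K−S=23.0899, hold=23.9282 ⇒ V=23.9282 continue | (k=5,j=2): S=113.1965, K−S=3.1835, hold=10.2613 ⇒ V=10.2613 continue | (k=5,j=3): S=137.3505, K−S=0.0000, hold=2.5173 ⇒ V=2.5173 continue | (k=5,j=4): S=166.6585, K−S=0.0000, hold=0.2276 ⇒ V=0.2276 continue | (k=5,j=5): S=202.2203, K−S=0.0000, hold=0.0000 ⇒ V=0.0000 continue  boundary S*=76.8844
step 4: (k=4,j=0): S=84.6910, K−S=31.6890, hold=31.9160 ⇒ V=31.9160 continue | (k=4,j=1): S=102.7624, K−S=13.6176, hold=17.3020 ⇒ V=17.3020 continue | (k=4,j=2): S=124.6900, K−S=0.0000, hold=6.5153 ⇒ V=6.5153 continue | (k=4,j=3): S=151.2965, K−S=0.0000, hold=1.4111 ⇒ V=1.4111 continue | (k=4,j=4): S=183.5803, K−S=0.0000, hold=0.1177 ⇒ V=0.1177 continue  boundary S*=-
step 3: (k=3,j=0): S=93.2901, K−S=23.0899, hold=24.8141 ⇒ V=24.8141 continue | (k=3,j=1): S=113.1965, K−S=3.1835, hold=12.0763 ⇒ V=12.0763 continue | (k=3,j=2): S=137.3505, K−S=0.0000, hold=4.0469 ⇒ V=4.0469 continue | (k=3,j=3): S=166.6585, K−S=0.0000, hold=0.7862 ⇒ V=0.7862 continue  boundary S*=-
step 2: (k=2,j=0): S=102.7624, K−S=13.6176, hold=18.6317 ⇒ V=18.6317 continue | (k=2,j=1): S=124.6900, K−S=0.0000, hold=8.1885 ⇒ V=8.1885 continue | (k=2,j=2): S=151.2965, K−S=0.0000, hold=2.4703 ⇒ V=2.4703 continue  boundary S*=-
step 1: (k=1,j=0): S=113.1965, K−S=3.1835, hold=13.5675 ⇒ V=13.5675 continue | (k=1,j=1): S=137.3505, K−S=0.0000, hold=5.4208 ⇒ V=5.4208 continue  boundary S*=-
step 0: (k=0,j=0): S=124.6900, K−S=0.0000, hold=9.6195 ⇒ V=9.6195 continue  boundary S*=-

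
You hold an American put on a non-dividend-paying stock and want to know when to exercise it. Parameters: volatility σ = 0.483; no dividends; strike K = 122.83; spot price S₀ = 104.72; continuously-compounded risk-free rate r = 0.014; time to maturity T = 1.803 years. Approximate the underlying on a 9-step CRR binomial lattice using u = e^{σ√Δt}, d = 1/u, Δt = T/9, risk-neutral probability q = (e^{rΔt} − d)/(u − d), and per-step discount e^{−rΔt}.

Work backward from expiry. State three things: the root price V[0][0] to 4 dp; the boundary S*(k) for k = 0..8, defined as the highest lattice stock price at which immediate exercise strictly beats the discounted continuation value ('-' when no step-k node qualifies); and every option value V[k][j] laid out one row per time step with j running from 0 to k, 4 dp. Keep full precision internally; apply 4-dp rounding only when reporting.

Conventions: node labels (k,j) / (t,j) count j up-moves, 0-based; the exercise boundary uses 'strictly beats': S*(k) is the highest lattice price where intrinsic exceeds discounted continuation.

price = 36.9858
boundary = - - - - 44.1041 54.7478 44.1041 54.7478 67.9602
tree:
36.9858
46.7451 25.4122
57.3953 34.1547 14.9967
68.3121 44.5485 21.7963 6.8662
78.7259 56.1415 30.8042 11.0372 1.8643
87.3003 68.0822 42.0487 17.3961 3.4153 0.0000
94.2077 78.7259 54.9590 26.6958 6.2568 0.0000 0.0000
99.7723 87.3003 68.0822 39.4286 11.4622 0.0000 0.0000 0.0000
104.2550 94.2077 78.7259 54.8698 20.9986 0.0000 0.0000 0.0000 0.0000
107.8662 99.7723 87.3003 68.0822 38.4689 0.0000 0.0000 0.0000 0.0000 0.0000

params: Δt=0.20033 u=1.24133 d=0.80559 q=0.45261 e^(-rΔt)=0.99720
t_9 payoffs: 107.8662 99.7723 87.3003 68.0822 38.4689 0.0000 0.0000 0.0000 0.0000 0.0000
t_8: node(8,0) S=18.5750 payoff=104.2550 vs cont=103.9110 → 104.2550 [stop]  node(8,1) S=28.6223 payoff=94.2077 vs cont=93.8637 → 94.2077 [stop]  node(8,2) S=44.1041 payoff=78.7259 vs cont=78.3818 → 78.7259 [stop]  node(8,3) S=67.9602 payoff=54.8698 vs cont=54.5258 → 54.8698 [stop]  node(8,4) S=104.7200 payoff=18.1100 vs cont=20.9986 → 20.9986 [wait]  node(8,5) S=161.3633 payoff=0.0000 vs cont=0.0000 → 0.0000 [wait]  node(8,6) S=248.6451 payoff=0.0000 vs cont=0.0000 → 0.0000 [wait]  node(8,7) S=383.1378 payoff=0.0000 vs cont=0.0000 → 0.0000 [wait]  node(8,8) S=590.3779 payoff=0.0000 vs cont=0.0000 → 0.0000 [wait]  ⇒ S*(8)=67.9602
t_7: node(7,0) S=23.0577 payoff=99.7723 vs cont=99.4282 → 99.7723 [stop]  node(7,1) S=35.5297 payoff=87.3003 vs cont=86.9563 → 87.3003 [stop]  node(7,2) S=54.7478 payoff=68.0822 vs cont=67.7381 → 68.0822 [stop]  node(7,3) S=84.3611 payoff=38.4689 vs cont=39.4286 → 39.4286 [wait]  node(7,4) S=129.9922 payoff=0.0000 vs cont=11.4622 → 11.4622 [wait]  node(7,5) S=200.3052 payoff=0.0000 vs cont=0.0000 → 0.0000 [wait]  node(7,6) S=308.6508 payoff=0.0000 vs cont=0.0000 → 0.0000 [wait]  node(7,7) S=475.6008 payoff=0.0000 vs cont=0.0000 → 0.0000 [wait]  ⇒ S*(7)=54.7478
t_6: node(6,0) S=28.6223 payoff=94.2077 vs cont=93.8637 → 94.2077 [stop]  node(6,1) S=44.1041 payoff=78.7259 vs cont=78.3818 → 78.7259 [stop]  node(6,2) S=67.9602 payoff=54.8698 vs cont=54.9590 → 54.9590 [wait]  node(6,3) S=104.7200 payoff=18.1100 vs cont=26.6958 → 26.6958 [wait]  node(6,4) S=161.3633 payoff=0.0000 vs cont=6.2568 → 6.2568 [wait]  node(6,5) S=248.6451 payoff=0.0000 vs cont=0.0000 → 0.0000 [wait]  node(6,6) S=383.1378 payoff=0.0000 vs cont=0.0000 → 0.0000 [wait]  ⇒ S*(6)=44.1041
t_5: node(5,0) S=35.5297 payoff=87.3003 vs cont=86.9563 → 87.3003 [stop]  node(5,1) S=54.7478 payoff=68.0822 vs cont=67.7784 → 68.0822 [stop]  node(5,2) S=84.3611 payoff=38.4689 vs cont=42.0487 → 42.0487 [wait]  node(5,3) S=129.9922 payoff=0.0000 vs cont=17.3961 → 17.3961 [wait]  node(5,4) S=200.3052 payoff=0.0000 vs cont=3.4153 → 3.4153 [wait]  node(5,5) S=308.6508 payoff=0.0000 vs cont=0.0000 → 0.0000 [wait]  ⇒ S*(5)=54.7478
t_4: node(4,0) S=44.1041 payoff=78.7259 vs cont=78.3818 → 78.7259 [stop]  node(4,1) S=67.9602 payoff=54.8698 vs cont=56.1415 → 56.1415 [wait]  node(4,2) S=104.7200 payoff=18.1100 vs cont=30.8042 → 30.8042 [wait]  node(4,3) S=161.3633 payoff=0.0000 vs cont=11.0372 → 11.0372 [wait]  node(4,4) S=248.6451 payoff=0.0000 vs cont=1.8643 → 1.8643 [wait]  ⇒ S*(4)=44.1041
t_3: node(3,0) S=54.7478 payoff=68.0822 vs cont=68.3121 → 68.3121 [wait]  node(3,1) S=84.3611 payoff=38.4689 vs cont=44.5485 → 44.5485 [wait]  node(3,2) S=129.9922 payoff=0.0000 vs cont=21.7963 → 21.7963 [wait]  node(3,3) S=200.3052 payoff=0.0000 vs cont=6.8662 → 6.8662 [wait]  ⇒ S*(3)=-
t_2: node(2,0) S=67.9602 payoff=54.8698 vs cont=57.3953 → 57.3953 [wait]  node(2,1) S=104.7200 payoff=18.1100 vs cont=34.1547 → 34.1547 [wait]  node(2,2) S=161.3633 payoff=0.0000 vs cont=14.9967 → 14.9967 [wait]  ⇒ S*(2)=-
t_1: node(1,0) S=84.3611 payoff=38.4689 vs cont=46.7451 → 46.7451 [wait]  node(1,1) S=129.9922 payoff=0.0000 vs cont=25.4122 → 25.4122 [wait]  ⇒ S*(1)=-
t_0: node(0,0) S=104.7200 payoff=18.1100 vs cont=36.9858 → 36.9858 [wait]  ⇒ S*(0)=-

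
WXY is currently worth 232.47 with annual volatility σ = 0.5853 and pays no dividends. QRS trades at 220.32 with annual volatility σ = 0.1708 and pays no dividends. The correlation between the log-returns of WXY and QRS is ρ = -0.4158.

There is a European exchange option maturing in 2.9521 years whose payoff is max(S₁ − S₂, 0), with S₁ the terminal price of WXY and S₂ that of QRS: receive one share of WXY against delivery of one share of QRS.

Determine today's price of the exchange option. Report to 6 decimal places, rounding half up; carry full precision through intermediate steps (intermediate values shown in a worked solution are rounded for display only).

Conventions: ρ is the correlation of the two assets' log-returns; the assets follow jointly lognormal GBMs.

σ_eff = √(σ₁² + σ₂² − 2ρσ₁σ₂) = √(0.5853² + 0.1708² − 2·-0.4158·0.5853·0.1708) = 0.674450
d₁ = (ln(S₁/S₂) + (q₂ − q₁ + σ_eff²/2)T) / (σ_eff√T) = (ln(232.47/220.32) + (0.0 − 0.0 + 0.227442)·2.9521) / 1.158819 = 0.625732
d₂ = d₁ − σ_eff√T = 0.625732 − 1.158819 = -0.533086
N(d₁) = 0.734255,  N(d₂) = 0.296987
V = S₁·e^{−q₁T}·N(d₁) − S₂·e^{−q₂T}·N(d₂) = 170.692210 − 65.432171 = 105.260038
Key observation: no risk-free rate is needed — with the second asset as numeraire the exchange option is a call on the ratio S₁/S₂, and r cancels out of the value.

exchange price = 105.260038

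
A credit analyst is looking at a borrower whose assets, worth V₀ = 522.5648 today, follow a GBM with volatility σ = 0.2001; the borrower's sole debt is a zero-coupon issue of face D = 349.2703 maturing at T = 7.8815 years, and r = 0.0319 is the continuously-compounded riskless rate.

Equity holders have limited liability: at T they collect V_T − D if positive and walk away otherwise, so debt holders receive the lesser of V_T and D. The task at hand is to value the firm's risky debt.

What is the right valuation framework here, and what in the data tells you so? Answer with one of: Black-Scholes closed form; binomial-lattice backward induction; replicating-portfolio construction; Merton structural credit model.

Key observation: a levered firm with one bullet debt due at 7.8815 years is the canonical structural-credit setup: equity is a call on the firm's assets struck at the face value.

framework: Merton structural credit model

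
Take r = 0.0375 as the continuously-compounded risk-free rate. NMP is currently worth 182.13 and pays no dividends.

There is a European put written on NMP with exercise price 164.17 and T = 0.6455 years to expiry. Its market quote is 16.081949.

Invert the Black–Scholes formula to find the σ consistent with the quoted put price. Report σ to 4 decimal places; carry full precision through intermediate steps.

At σ = 0.4690 the Black–Scholes value reproduces the quote:
σ√T = 0.469·√0.6455 = 0.376809
d₁ = (ln(S/K) + (r+σ²/2)T) / (σ√T) = (ln(182.13/164.17) + (0.0375+0.469²/2)·0.6455) / 0.376809 = (0.103818 + 0.095199) / 0.376809 = 0.528164
d₂ = d₁ − σ√T = 0.528164 − 0.376809 = 0.151356
e^{−rT} = 0.976084
N(−d₁) = 0.298693,  N(−d₂) = 0.439848
V = K·e^{−rT}·N(−d₂) − S·N(−d₁) = 70.482845 − 54.400896 = 16.081949 (the quoted price), and the Black–Scholes price is strictly increasing in σ, so σ is unique

sigma = 0.4690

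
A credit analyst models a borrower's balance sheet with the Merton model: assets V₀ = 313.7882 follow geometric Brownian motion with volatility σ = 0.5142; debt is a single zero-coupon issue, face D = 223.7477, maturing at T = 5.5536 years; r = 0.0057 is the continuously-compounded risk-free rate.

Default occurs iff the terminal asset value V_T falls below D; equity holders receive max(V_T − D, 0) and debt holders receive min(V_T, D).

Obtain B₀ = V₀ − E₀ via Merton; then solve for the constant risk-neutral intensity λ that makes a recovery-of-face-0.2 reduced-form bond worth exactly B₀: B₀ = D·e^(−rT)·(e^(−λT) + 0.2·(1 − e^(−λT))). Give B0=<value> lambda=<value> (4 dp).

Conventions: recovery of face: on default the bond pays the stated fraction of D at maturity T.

Work the structural quantities from V₀ = 313.7882 against face 223.7477:
d₁ = [ln(V₀/D) + (r + σ²/2)T] / (σ√T)
   = [ln(313.7882/223.7477) + (0.0057 + 0.5·0.5142²)·5.5536] / (0.5142·√5.5536)
   = [0.338199 + 0.765846] / 1.211768 = 0.911103
d₂ = d₁ − σ√T = 0.911103 − 1.211768 = -0.300665
N(d₁) = 0.818879,  N(d₂) = 0.381835,  e^(−rT) = 0.968840
E₀ = V₀·N(d₁) − D·e^(−rT)·N(d₂)
   = 313.7882·0.818879 − 223.7477·0.968840·0.381835 = 174.182106
B₀ = V₀ − E₀ = 313.7882 − 174.182106 = 139.606094
e^(−λT) = (B₀·e^(rT)/D − 0.2)/(1 − 0.2) = (139.6061·1.032162/223.7477 − 0.2)/0.8 = 0.55501439
λ = −ln(0.55501439)/5.5536 = 0.106014

B0=139.6061 lambda=0.1060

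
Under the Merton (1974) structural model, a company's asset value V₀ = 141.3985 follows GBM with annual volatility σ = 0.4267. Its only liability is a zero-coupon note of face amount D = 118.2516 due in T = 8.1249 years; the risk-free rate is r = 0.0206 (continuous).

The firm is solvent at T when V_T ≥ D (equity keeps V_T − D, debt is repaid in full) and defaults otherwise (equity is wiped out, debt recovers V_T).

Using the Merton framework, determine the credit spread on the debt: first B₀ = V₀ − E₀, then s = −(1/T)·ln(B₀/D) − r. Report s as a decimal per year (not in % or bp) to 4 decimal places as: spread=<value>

Apply the equity-as-call identities (strike 118.2516, horizon 8.1249 years):
d₁ = [ln(V₀/D) + (r + σ²/2)T] / (σ√T)
   = [ln(141.3985/118.2516) + (0.0206 + 0.5·0.4267²)·8.1249] / (0.4267·√8.1249)
   = [0.178768 + 0.907035] / 1.216275 = 0.892728
d₂ = d₁ − σ√T = 0.892728 − 1.216275 = -0.323547
N(d₁) = 0.813999,  N(d₂) = 0.373141,  e^(−rT) = 0.845884
E₀ = V₀·N(d₁) − D·e^(−rT)·N(d₂)
   = 141.3985·0.813999 − 118.2516·0.845884·0.373141 = 77.773984
B₀ = V₀ − E₀ = 141.3985 − 77.773984 = 63.624516
spread = −(1/T)·ln(B₀/D) − r = −(1/8.1249)·ln(63.624516/118.2516) − 0.0206 = 0.05568595

spread=0.0557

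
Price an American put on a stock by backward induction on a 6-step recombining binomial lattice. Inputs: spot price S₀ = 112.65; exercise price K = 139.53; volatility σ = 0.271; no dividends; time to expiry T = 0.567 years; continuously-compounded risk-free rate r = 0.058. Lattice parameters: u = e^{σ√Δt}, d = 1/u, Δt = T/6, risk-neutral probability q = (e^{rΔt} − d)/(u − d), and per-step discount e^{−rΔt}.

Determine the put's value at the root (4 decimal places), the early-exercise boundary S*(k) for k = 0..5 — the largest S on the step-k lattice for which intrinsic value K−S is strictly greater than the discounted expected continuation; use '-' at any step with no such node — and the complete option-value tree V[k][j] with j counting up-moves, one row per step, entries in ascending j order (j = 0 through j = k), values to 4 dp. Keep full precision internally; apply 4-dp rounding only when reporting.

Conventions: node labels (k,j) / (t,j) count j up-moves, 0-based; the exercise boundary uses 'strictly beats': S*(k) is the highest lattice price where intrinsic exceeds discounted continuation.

price = 27.0658
boundary = - 103.6457 112.6500 103.6457 112.6500 122.4366
tree:
27.0658
35.8843 18.9557
44.1689 26.8800 11.6103
51.7913 35.8843 18.0791 5.5725
58.8045 44.1689 26.8800 9.8893 1.5200
65.2570 51.7913 35.8843 17.0934 3.1327 0.0000
71.1938 58.8045 44.1689 26.8800 6.4566 0.0000 0.0000

Δt=0.09450  u=1.08688  d=0.92007  q=0.51213  discount=0.99453
step 6 (expiry): payoffs max(K−S,0) = 71.1938 58.8045 44.1689 26.8800 6.4566 0.0000 0.0000
step 5: (k=5,j=0): S=74.2730, K−S=65.2570, hold=64.4944 ⇒ V=65.2570 exercise | (k=5,j=1): S=87.7387, K−S=51.7913, hold=51.0287 ⇒ V=51.7913 exercise | (k=5,j=2): S=103.6457, K−S=35.8843, hold=35.1217 ⇒ V=35.8843 exercise | (k=5,j=3): S=122.4366, K−S=17.0934, hold=16.3307 ⇒ V=17.0934 exercise | (k=5,j=4): S=144.6343, K−S=0.0000, hold=3.1327 ⇒ V=3.1327 continue | (k=5,j=5): S=170.8565, K−S=0.0000, hold=0.0000 ⇒ V=0.0000 continue  boundary S*=122.4366
step 4: (k=4,j=0): S=80.7255, K−S=58.8045, hold=58.0418 ⇒ V=58.8045 exercise | (k=4,j=1): S=95.3611, K−S=44.1689, hold=43.4063 ⇒ V=44.1689 exercise | (k=4,j=2): S=112.6500, K−S=26.8800, hold=26.1173 ⇒ V=26.8800 exercise | (k=4,j=3): S=133.0734, K−S=6.4566, hold=9.8893 ⇒ V=9.8893 continue | (k=4,j=4): S=157.1996, K−S=0.0000, hold=1.5200 ⇒ V=1.5200 continue  boundary S*=112.6500
step 3: (k=3,j=0): S=87.7387, K−S=51.7913, hold=51.0287 ⇒ V=51.7913 exercise | (k=3,j=1): S=103.6457, K−S=35.8843, hold=35.1217 ⇒ V=35.8843 exercise | (k=3,j=2): S=122.4366, K−S=17.0934, hold=18.0791 ⇒ V=18.0791 continue | (k=3,j=3): S=144.6343, K−S=0.0000, hold=5.5725 ⇒ V=5.5725 continue  boundary S*=103.6457
step 2: (k=2,j=0): S=95.3611, K−S=44.1689, hold=43.4063 ⇒ V=44.1689 exercise | (k=2,j=1): S=112.6500, K−S=26.8800, hold=26.6194 ⇒ V=26.8800 exercise | (k=2,j=2): S=133.0734, K−S=6.4566, hold=11.6103 ⇒ V=11.6103 continue  boundary S*=112.6500
step 1: (k=1,j=0): S=103.6457, K−S=35.8843, hold=35.1217 ⇒ V=35.8843 exercise | (k=1,j=1): S=122.4366, K−S=17.0934, hold=18.9557 ⇒ V=18.9557 continue  boundary S*=103.6457
step 0: (k=0,j=0): S=112.6500, K−S=26.8800, hold=27.0658 ⇒ V=27.0658 continue  boundary S*=-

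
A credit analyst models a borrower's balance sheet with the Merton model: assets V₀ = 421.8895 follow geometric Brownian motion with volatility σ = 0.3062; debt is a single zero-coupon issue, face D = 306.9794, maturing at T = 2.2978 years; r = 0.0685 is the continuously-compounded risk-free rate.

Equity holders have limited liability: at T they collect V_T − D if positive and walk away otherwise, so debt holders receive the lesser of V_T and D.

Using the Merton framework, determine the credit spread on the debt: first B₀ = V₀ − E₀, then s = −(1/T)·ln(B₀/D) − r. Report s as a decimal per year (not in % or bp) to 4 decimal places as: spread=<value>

spread=0.0205

Work the structural quantities from V₀ = 421.8895 against face 306.9794:
d₁ = [ln(V₀/D) + (r + σ²/2)T] / (σ√T)
   = [ln(421.8895/306.9794) + (0.0685 + 0.5·0.3062²)·2.2978] / (0.3062·√2.2978)
   = [0.317963 + 0.265118] / 0.464153 = 1.256226
d₂ = d₁ − σ√T = 1.256226 − 0.464153 = 0.792073
N(d₁) = 0.895483,  N(d₂) = 0.785841,  e^(−rT) = 0.854363
E₀ = V₀·N(d₁) − D·e^(−rT)·N(d₂)
   = 421.8895·0.895483 − 306.9794·0.854363·0.785841 = 171.690964
B₀ = V₀ − E₀ = 421.8895 − 171.690964 = 250.198536
spread = −(1/T)·ln(B₀/D) − r = −(1/2.2978)·ln(250.198536/306.9794) − 0.0685 = 0.02050944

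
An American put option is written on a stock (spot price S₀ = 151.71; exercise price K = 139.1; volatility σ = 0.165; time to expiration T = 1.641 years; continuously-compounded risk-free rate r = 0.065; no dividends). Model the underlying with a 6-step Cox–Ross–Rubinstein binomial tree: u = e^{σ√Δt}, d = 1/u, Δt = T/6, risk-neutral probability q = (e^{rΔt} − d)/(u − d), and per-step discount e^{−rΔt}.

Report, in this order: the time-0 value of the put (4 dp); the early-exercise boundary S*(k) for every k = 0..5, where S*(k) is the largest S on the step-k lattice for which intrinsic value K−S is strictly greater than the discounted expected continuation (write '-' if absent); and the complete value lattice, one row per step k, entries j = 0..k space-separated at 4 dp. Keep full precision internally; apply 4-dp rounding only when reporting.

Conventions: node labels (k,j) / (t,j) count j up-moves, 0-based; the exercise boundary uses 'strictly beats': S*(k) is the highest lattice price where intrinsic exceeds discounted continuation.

price = 3.5459
boundary = - - - 117.1083 107.4267 117.1083
tree:
3.5459
6.7361 1.3662
12.4044 2.8767 0.3244
21.9917 5.9076 0.7906 0.0000
31.6733 11.7101 1.9264 0.0000 0.0000
40.5545 21.9917 4.6939 0.0000 0.0000 0.0000
48.7014 31.6733 11.4375 0.0000 0.0000 0.0000 0.0000

Δt=0.27350  u=1.09012  d=0.91733  q=0.58224  discount=0.98238
step 6 (expiry): payoffs max(K−S,0) = 48.7014 31.6733 11.4375 0.0000 0.0000 0.0000 0.0000
step 5: (k=5,j=0): S=98.5455, K−S=40.5545, hold=38.1035 ⇒ V=40.5545 exercise | (k=5,j=1): S=117.1083, K−S=21.9917, hold=19.5407 ⇒ V=21.9917 exercise | (k=5,j=2): S=139.1678, K−S=0.0000, hold=4.6939 ⇒ V=4.6939 continue | (k=5,j=3): S=165.3825, K−S=0.0000, hold=0.0000 ⇒ V=0.0000 continue | (k=5,j=4): S=196.5353, K−S=0.0000, hold=0.0000 ⇒ V=0.0000 continue | (k=5,j=5): S=233.5562, K−S=0.0000, hold=0.0000 ⇒ V=0.0000 continue  boundary S*=117.1083
step 4: (k=4,j=0): S=107.4267, K−S=31.6733, hold=29.2223 ⇒ V=31.6733 exercise | (k=4,j=1): S=127.6625, K−S=11.4375, hold=11.7101 ⇒ V=11.7101 continue | (k=4,j=2): S=151.7100, K−S=0.0000, hold=1.9264 ⇒ V=1.9264 continue | (k=4,j=3): S=180.2873, K−S=0.0000, hold=0.0000 ⇒ V=0.0000 continue | (k=4,j=4): S=214.2476, K−S=0.0000, hold=0.0000 ⇒ V=0.0000 continue  boundary S*=107.4267
step 3: (k=3,j=0): S=117.1083, K−S=21.9917, hold=19.6966 ⇒ V=21.9917 exercise | (k=3,j=1): S=139.1678, K−S=0.0000, hold=5.9076 ⇒ V=5.9076 continue | (k=3,j=2): S=165.3825, K−S=0.0000, hold=0.7906 ⇒ V=0.7906 continue | (k=3,j=3): S=196.5353, K−S=0.0000, hold=0.0000 ⇒ V=0.0000 continue  boundary S*=117.1083
step 2: (k=2,j=0): S=127.6625, K−S=11.4375, hold=12.4044 ⇒ V=12.4044 continue | (k=2,j=1): S=151.7100, K−S=0.0000, hold=2.8767 ⇒ V=2.8767 continue | (k=2,j=2): S=180.2873, K−S=0.0000, hold=0.3244 ⇒ V=0.3244 continue  boundary S*=-
step 1: (k=1,j=0): S=139.1678, K−S=0.0000, hold=6.7361 ⇒ V=6.7361 continue | (k=1,j=1): S=165.3825, K−S=0.0000, hold=1.3662 ⇒ V=1.3662 continue  boundary S*=-
step 0: (k=0,j=0): S=151.7100, K−S=0.0000, hold=3.5459 ⇒ V=3.5459 continue  boundary S*=-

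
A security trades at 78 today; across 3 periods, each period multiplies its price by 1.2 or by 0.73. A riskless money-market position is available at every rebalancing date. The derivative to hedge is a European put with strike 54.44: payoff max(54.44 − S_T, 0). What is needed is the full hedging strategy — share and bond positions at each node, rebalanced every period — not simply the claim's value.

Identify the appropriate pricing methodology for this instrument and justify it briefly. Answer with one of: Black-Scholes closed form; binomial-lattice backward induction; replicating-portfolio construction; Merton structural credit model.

Key observation: the mandate to exhibit the hedge at every date and state singles out the replicating-portfolio construction on the 3-period tree with factors 1.2 and 0.73 from 78.

framework: replicating-portfolio construction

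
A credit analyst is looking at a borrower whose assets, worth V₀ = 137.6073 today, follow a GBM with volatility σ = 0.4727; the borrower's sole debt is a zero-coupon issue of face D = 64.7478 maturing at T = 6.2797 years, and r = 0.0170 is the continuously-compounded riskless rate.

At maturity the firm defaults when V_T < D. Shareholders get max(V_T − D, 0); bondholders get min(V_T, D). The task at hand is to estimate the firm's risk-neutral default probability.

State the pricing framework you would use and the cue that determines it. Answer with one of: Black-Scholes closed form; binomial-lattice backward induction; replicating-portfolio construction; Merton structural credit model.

framework: Merton structural credit model

Key observation: assets follow a GBM and default happens iff V_T < 64.7478; valuing claims on that split (equity as a call, risky debt as the residual) is the structural model's definition.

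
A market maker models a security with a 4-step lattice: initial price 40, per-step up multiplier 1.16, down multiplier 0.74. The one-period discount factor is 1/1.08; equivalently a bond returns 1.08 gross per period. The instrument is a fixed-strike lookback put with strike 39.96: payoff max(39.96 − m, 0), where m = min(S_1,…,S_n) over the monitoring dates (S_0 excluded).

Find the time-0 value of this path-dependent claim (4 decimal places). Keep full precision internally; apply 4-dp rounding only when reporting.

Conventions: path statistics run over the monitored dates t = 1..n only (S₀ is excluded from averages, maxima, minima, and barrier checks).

price = 2.9565

No-arbitrage gives p* = (R−d)/(u−d) = 0.8095: enumerate every path, weight its payoff by its p*-probability, and discount by R^4.
Enumerate all 2^4 = 16 price paths (U = up ×1.16, D = down ×0.74); each path with k up-moves has probability p*^k·(1−p*)^(4−k).
DDDD: m=11.9946, payoff=27.9654, prob=0.001316
UDDD: m=18.8024, payoff=21.1576, prob=0.005594
DUDD: m=18.8024, payoff=21.1576, prob=0.005594
UUDD: m=29.4740, payoff=10.4860, prob=0.023776
DDUD: m=18.8024, payoff=21.1576, prob=0.005594
UDUD: m=29.4740, payoff=10.4860, prob=0.023776
DUUD: m=29.4740, payoff=10.4860, prob=0.023776
UUUD: m=46.2025, payoff=0.0000, prob=0.101048
DDDU: m=16.2090, payoff=23.7510, prob=0.005594
UDDU: m=25.4086, payoff=14.5514, prob=0.023776
DUDU: m=25.4086, payoff=14.5514, prob=0.023776
UUDU: m=39.8298, payoff=0.1302, prob=0.101048
DDUU: m=21.9040, payoff=18.0560, prob=0.023776
UDUU: m=34.3360, payoff=5.6240, prob=0.101048
DUUU: m=29.6000, payoff=10.3600, prob=0.101048
UUUU: m=46.4000, payoff=0.0000, prob=0.429456
Price = Σ prob·payoff / R^4 = 4.022291 / 1.360489 = 2.9565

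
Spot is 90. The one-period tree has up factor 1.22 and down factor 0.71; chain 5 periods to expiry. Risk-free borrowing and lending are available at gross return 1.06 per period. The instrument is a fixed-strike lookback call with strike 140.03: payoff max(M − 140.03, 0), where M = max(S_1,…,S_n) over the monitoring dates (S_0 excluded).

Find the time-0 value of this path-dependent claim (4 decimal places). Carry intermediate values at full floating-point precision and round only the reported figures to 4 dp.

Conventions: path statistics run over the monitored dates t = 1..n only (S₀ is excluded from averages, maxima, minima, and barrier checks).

price = 16.8385

With p* = (R−d)/(u−d) = 0.6863, sum probability × payoff across the paths and divide by R^5.
Enumerate all 2^5 = 32 price paths (U = up ×1.22, D = down ×0.71); each path with k up-moves has probability p*^k·(1−p*)^(5−k).
DDDDD: M=63.9000, payoff=0.0000, prob=0.003039
UDDDD: M=109.8000, payoff=0.0000, prob=0.006648
DUDDD: M=77.9580, payoff=0.0000, prob=0.006648
UUDDD: M=133.9560, payoff=0.0000, prob=0.014543
DDUDD: M=63.9000, payoff=0.0000, prob=0.006648
UDUDD: M=109.8000, payoff=0.0000, prob=0.014543
DUUDD: M=95.1088, payoff=0.0000, prob=0.014543
UUUDD: M=163.4263, payoff=23.3963, prob=0.031812
DDDUD: M=63.9000, payoff=0.0000, prob=0.006648
UDDUD: M=109.8000, payoff=0.0000, prob=0.014543
DUDUD: M=77.9580, payoff=0.0000, prob=0.014543
UUDUD: M=133.9560, payoff=0.0000, prob=0.031812
DDUUD: M=67.5272, payoff=0.0000, prob=0.014543
UDUUD: M=116.0327, payoff=0.0000, prob=0.031812
DUUUD: M=116.0327, payoff=0.0000, prob=0.031812
UUUUD: M=199.3801, payoff=59.3501, prob=0.069589
DDDDU: M=63.9000, payoff=0.0000, prob=0.006648
UDDDU: M=109.8000, payoff=0.0000, prob=0.014543
DUDDU: M=77.9580, payoff=0.0000, prob=0.014543
UUDDU: M=133.9560, payoff=0.0000, prob=0.031812
DDUDU: M=63.9000, payoff=0.0000, prob=0.014543
UDUDU: M=109.8000, payoff=0.0000, prob=0.031812
DUUDU: M=95.1088, payoff=0.0000, prob=0.031812
UUUDU: M=163.4263, payoff=23.3963, prob=0.069589
DDDUU: M=63.9000, payoff=0.0000, prob=0.014543
UDDUU: M=109.8000, payoff=0.0000, prob=0.031812
DUDUU: M=82.3832, payoff=0.0000, prob=0.031812
UUDUU: M=141.5599, payoff=1.5299, prob=0.069589
DDUUU: M=82.3832, payoff=0.0000, prob=0.031812
UDUUU: M=141.5599, payoff=1.5299, prob=0.069589
DUUUU: M=141.5599, payoff=1.5299, prob=0.069589
UUUUU: M=243.2437, payoff=103.2137, prob=0.152226
Price = Σ prob·payoff / R^5 = 22.533759 / 1.338226 = 16.8385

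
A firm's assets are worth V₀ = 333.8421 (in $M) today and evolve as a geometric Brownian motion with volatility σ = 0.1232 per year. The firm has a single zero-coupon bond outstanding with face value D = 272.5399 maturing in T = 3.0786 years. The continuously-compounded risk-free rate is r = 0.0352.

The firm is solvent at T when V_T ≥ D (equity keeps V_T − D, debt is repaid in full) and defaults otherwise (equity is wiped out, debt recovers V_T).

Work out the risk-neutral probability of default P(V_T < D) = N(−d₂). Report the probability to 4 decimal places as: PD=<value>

Apply the equity-as-call identities (strike 272.5399, horizon 3.0786 years):
d₁ = [ln(V₀/D) + (r + σ²/2)T] / (σ√T)
   = [ln(333.8421/272.5399) + (0.0352 + 0.5·0.1232²)·3.0786] / (0.1232·√3.0786)
   = [0.202883 + 0.131731] / 0.216166 = 1.547948
d₂ = d₁ − σ√T = 1.547948 − 0.216166 = 1.331782
risk-neutral PD = N(−d₂) = N(-1.331782) = 0.091466

PD=0.0915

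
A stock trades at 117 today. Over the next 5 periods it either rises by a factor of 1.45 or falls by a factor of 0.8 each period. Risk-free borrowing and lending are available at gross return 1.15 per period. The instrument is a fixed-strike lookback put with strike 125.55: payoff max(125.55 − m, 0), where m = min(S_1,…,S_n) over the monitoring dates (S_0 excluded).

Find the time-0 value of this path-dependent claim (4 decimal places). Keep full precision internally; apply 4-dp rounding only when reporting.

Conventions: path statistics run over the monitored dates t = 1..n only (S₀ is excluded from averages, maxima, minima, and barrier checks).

price = 12.6206

Risk-neutral up-probability p* = (R−d)/(u−d) = (1.15−0.8)/(1.45−0.8) = 0.5385; the claim prices as the p*-weighted sum of path payoffs discounted by R^5.
Enumerate all 2^5 = 32 price paths (U = up ×1.45, D = down ×0.8); each path with k up-moves has probability p*^k·(1−p*)^(5−k).
DDDDD: m=38.3386, payoff=87.2114, prob=0.020943
UDDDD: m=69.4886, payoff=56.0614, prob=0.024434
DUDDD: m=69.4886, payoff=56.0614, prob=0.024434
UUDDD: m=125.9482, payoff=0.0000, prob=0.028506
DDUDD: m=69.4886, payoff=56.0614, prob=0.024434
UDUDD: m=125.9482, payoff=0.0000, prob=0.028506
DUUDD: m=93.6000, payoff=31.9500, prob=0.028506
UUUDD: m=169.6500, payoff=0.0000, prob=0.033257
DDDUD: m=59.9040, payoff=65.6460, prob=0.024434
UDDUD: m=108.5760, payoff=16.9740, prob=0.028506
DUDUD: m=93.6000, payoff=31.9500, prob=0.028506
UUDUD: m=169.6500, payoff=0.0000, prob=0.033257
DDUUD: m=74.8800, payoff=50.6700, prob=0.028506
UDUUD: m=135.7200, payoff=0.0000, prob=0.033257
DUUUD: m=93.6000, payoff=31.9500, prob=0.033257
UUUUD: m=169.6500, payoff=0.0000, prob=0.038800
DDDDU: m=47.9232, payoff=77.6268, prob=0.024434
UDDDU: m=86.8608, payoff=38.6892, prob=0.028506
DUDDU: m=86.8608, payoff=38.6892, prob=0.028506
UUDDU: m=157.4352, payoff=0.0000, prob=0.033257
DDUDU: m=74.8800, payoff=50.6700, prob=0.028506
UDUDU: m=135.7200, payoff=0.0000, prob=0.033257
DUUDU: m=93.6000, payoff=31.9500, prob=0.033257
UUUDU: m=169.6500, payoff=0.0000, prob=0.038800
DDDUU: m=59.9040, payoff=65.6460, prob=0.028506
UDDUU: m=108.5760, payoff=16.9740, prob=0.033257
DUDUU: m=93.6000, payoff=31.9500, prob=0.033257
UUDUU: m=169.6500, payoff=0.0000, prob=0.038800
DDUUU: m=74.8800, payoff=50.6700, prob=0.033257
UDUUU: m=135.7200, payoff=0.0000, prob=0.038800
DUUUU: m=93.6000, payoff=31.9500, prob=0.038800
UUUUU: m=169.6500, payoff=0.0000, prob=0.045266
Price = Σ prob·payoff / R^5 = 25.384566 / 2.011357 = 12.6206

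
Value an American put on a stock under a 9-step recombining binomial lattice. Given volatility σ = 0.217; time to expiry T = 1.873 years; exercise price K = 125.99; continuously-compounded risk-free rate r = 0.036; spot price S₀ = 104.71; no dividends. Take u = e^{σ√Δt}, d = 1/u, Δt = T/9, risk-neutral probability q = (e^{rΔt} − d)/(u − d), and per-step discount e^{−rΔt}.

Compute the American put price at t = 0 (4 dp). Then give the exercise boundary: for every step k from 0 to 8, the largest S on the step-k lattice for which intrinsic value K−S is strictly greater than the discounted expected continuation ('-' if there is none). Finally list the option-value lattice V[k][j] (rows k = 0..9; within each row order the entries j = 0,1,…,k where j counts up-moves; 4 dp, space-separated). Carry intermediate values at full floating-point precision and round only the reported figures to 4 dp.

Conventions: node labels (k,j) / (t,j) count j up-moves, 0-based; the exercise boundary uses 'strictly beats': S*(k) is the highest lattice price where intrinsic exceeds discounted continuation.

price = 23.3358
boundary = - 94.8409 85.9020 94.8409 85.9020 94.8409 85.9020 94.8409 104.7100
tree:
23.3358
31.1491 16.2662
40.0880 22.8734 10.2371
48.1844 31.1491 15.3584 5.5291
55.5177 40.0880 22.2935 9.0050 2.3129
62.1598 48.1844 31.1491 14.2198 4.1903 0.5659
68.1759 55.5177 40.0880 21.5894 7.4376 1.1713 0.0000
73.6250 62.1598 48.1844 31.1491 12.8375 2.4242 0.0000 0.0000
78.5605 68.1759 55.5177 40.0880 21.2800 5.0173 0.0000 0.0000 0.0000
83.0308 73.6250 62.1598 48.1844 31.1491 10.3840 0.0000 0.0000 0.0000 0.0000

Δt=0.20811  u=1.10406  d=0.90575  q=0.51319  discount=0.99254
step 9 (expiry): payoffs max(K−S,0) = 83.0308 73.6250 62.1598 48.1844 31.1491 10.3840 0.0000 0.0000 0.0000 0.0000
step 8: (k=8,j=0): S=47.4295, K−S=78.5605, hold=77.6201 ⇒ V=78.5605 exercise | (k=8,j=1): S=57.8141, K−S=68.1759, hold=67.2355 ⇒ V=68.1759 exercise | (k=8,j=2): S=70.4723, K−S=55.5177, hold=54.5773 ⇒ V=55.5177 exercise | (k=8,j=3): S=85.9020, K−S=40.0880, hold=39.1476 ⇒ V=40.0880 exercise | (k=8,j=4): S=104.7100, K−S=21.2800, hold=20.3396 ⇒ V=21.2800 exercise | (k=8,j=5): S=127.6359, K−S=0.0000, hold=5.0173 ⇒ V=5.0173 continue | (k=8,j=6): S=155.5814, K−S=0.0000, hold=0.0000 ⇒ V=0.0000 continue | (k=8,j=7): S=189.6455, K−S=0.0000, hold=0.0000 ⇒ V=0.0000 continue | (k=8,j=8): S=231.1678, K−S=0.0000, hold=0.0000 ⇒ V=0.0000 continue  boundary S*=104.7100
step 7: (k=7,j=0): S=52.3650, K−S=73.6250, hold=72.6846 ⇒ V=73.6250 exercise | (k=7,j=1): S=63.8302, K−S=62.1598, hold=61.2194 ⇒ V=62.1598 exercise | (k=7,j=2): S=77.8056, K−S=48.1844, hold=47.2440 ⇒ V=48.1844 exercise | (k=7,j=3): S=94.8409, K−S=31.1491, hold=30.2087 ⇒ V=31.1491 exercise | (k=7,j=4): S=115.6060, K−S=10.3840, hold=12.8375 ⇒ V=12.8375 continue | (k=7,j=5): S=140.9176, K−S=0.0000, hold=2.4242 ⇒ V=2.4242 continue | (k=7,j=6): S=171.7711, K−S=0.0000, hold=0.0000 ⇒ V=0.0000 continue | (k=7,j=7): S=209.3799, K−S=0.0000, hold=0.0000 ⇒ V=0.0000 continue  boundary S*=94.8409
step 6: (k=6,j=0): S=57.8141, K−S=68.1759, hold=67.2355 ⇒ V=68.1759 exercise | (k=6,j=1): S=70.4723, K−S=55.5177, hold=54.5773 ⇒ V=55.5177 exercise | (k=6,j=2): S=85.9020, K−S=40.0880, hold=39.1476 ⇒ V=40.0880 exercise | (k=6,j=3): S=104.7100, K−S=21.2800, hold=21.5894 ⇒ V=21.5894 continue | (k=6,j=4): S=127.6359, K−S=0.0000, hold=7.4376 ⇒ V=7.4376 continue | (k=6,j=5): S=155.5814, K−S=0.0000, hold=1.1713 ⇒ V=1.1713 continue | (k=6,j=6): S=189.6455, K−S=0.0000, hold=0.0000 ⇒ V=0.0000 continue  boundary S*=85.9020
step 5: (k=5,j=0): S=63.8302, K−S=62.1598, hold=61.2194 ⇒ V=62.1598 exercise | (k=5,j=1): S=77.8056, K−S=48.1844, hold=47.2440 ⇒ V=48.1844 exercise | (k=5,j=2): S=94.8409, K−S=31.1491, hold=30.3663 ⇒ V=31.1491 exercise | (k=5,j=3): S=115.6060, K−S=10.3840, hold=14.2198 ⇒ V=14.2198 continue | (k=5,j=4): S=140.9176, K−S=0.0000, hold=4.1903 ⇒ V=4.1903 continue | (k=5,j=5): S=171.7711, K−S=0.0000, hold=0.5659 ⇒ V=0.5659 continue  boundary S*=94.8409
step 4: (k=4,j=0): S=70.4723, K−S=55.5177, hold=54.5773 ⇒ V=55.5177 exercise | (k=4,j=1): S=85.9020, K−S=40.0880, hold=39.1476 ⇒ V=40.0880 exercise | (k=4,j=2): S=104.7100, K−S=21.2800, hold=22.2935 ⇒ V=22.2935 continue | (k=4,j=3): S=127.6359, K−S=0.0000, hold=9.0050 ⇒ V=9.0050 continue | (k=4,j=4): S=155.5814, K−S=0.0000, hold=2.3129 ⇒ V=2.3129 continue  boundary S*=85.9020
step 3: (k=3,j=0): S=77.8056, K−S=48.1844, hold=47.2440 ⇒ V=48.1844 exercise | (k=3,j=1): S=94.8409, K−S=31.1491, hold=30.7249 ⇒ V=31.1491 exercise | (k=3,j=2): S=115.6060, K−S=10.3840, hold=15.3584 ⇒ V=15.3584 continue | (k=3,j=3): S=140.9176, K−S=0.0000, hold=5.5291 ⇒ V=5.5291 continue  boundary S*=94.8409
step 2: (k=2,j=0): S=85.9020, K−S=40.0880, hold=39.1476 ⇒ V=40.0880 exercise | (k=2,j=1): S=104.7100, K−S=21.2800, hold=22.8734 ⇒ V=22.8734 continue | (k=2,j=2): S=127.6359, K−S=0.0000, hold=10.2371 ⇒ V=10.2371 continue  boundary S*=85.9020
step 1: (k=1,j=0): S=94.8409, K−S=31.1491, hold=31.0203 ⇒ V=31.1491 exercise | (k=1,j=1): S=115.6060, K−S=10.3840, hold=16.2662 ⇒ V=16.2662 continue  boundary S*=94.8409
step 0: (k=0,j=0): S=104.7100, K−S=21.2800, hold=23.3358 ⇒ V=23.3358 continue  boundary S*=-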